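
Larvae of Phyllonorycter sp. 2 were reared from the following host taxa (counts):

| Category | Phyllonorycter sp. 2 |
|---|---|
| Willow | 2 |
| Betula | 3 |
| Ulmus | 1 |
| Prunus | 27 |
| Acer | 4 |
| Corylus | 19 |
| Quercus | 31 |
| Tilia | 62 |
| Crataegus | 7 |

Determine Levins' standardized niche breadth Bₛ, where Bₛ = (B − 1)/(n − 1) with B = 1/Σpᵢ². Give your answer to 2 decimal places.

Proportions for Phyllonorycter sp. 2 (n=156): 2/156=0.0128, 3/156=0.0192, 1/156=0.0064, 27/156=0.1731, 4/156=0.0256, 19/156=0.1218, 31/156=0.1987, 62/156=0.3974, 7/156=0.0449
Σpᵢ² = 0.0128² + 0.0192² + 0.0064² + 0.1731² + 0.0256² + 0.1218² + 0.1987² + 0.3974² + 0.0449² = 0.000164 + 0.000369 + 0.000041 + 0.029964 + 0.000655 + 0.014835 + 0.039482 + 0.157927 + 0.002016 = 0.245453
B = 1 / 0.245453 = 4.0741
Bₛ = (B − 1)/(n − 1) = (4.0741 − 1)/(9 − 1) = 3.0741/8 = 0.3843

0.38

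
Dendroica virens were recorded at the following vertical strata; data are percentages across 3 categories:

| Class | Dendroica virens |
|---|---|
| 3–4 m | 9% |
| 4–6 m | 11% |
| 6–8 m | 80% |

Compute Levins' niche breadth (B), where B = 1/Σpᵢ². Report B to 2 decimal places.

Convert percentages to proportions (divide by 100).
Σpᵢ² = 0.09² + 0.11² + 0.80² = 0.0081 + 0.0121 + 0.6400 = 0.6602
B = 1 / 0.6602 = 1.5147

1.51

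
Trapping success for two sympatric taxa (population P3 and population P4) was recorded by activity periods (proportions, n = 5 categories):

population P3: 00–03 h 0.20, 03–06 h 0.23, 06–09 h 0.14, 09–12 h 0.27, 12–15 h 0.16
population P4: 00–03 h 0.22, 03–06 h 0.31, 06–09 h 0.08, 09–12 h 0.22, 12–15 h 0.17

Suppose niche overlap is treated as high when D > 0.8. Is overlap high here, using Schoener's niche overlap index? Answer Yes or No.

Σ|p₁ᵢ − p₂ᵢ| = 0.02 + 0.08 + 0.06 + 0.05 + 0.01 = 0.22
D = 1 − ½ × 0.22 = 1 − 0.110 = 0.8900
D = 0.8900 > 0.8 → Yes.

Yes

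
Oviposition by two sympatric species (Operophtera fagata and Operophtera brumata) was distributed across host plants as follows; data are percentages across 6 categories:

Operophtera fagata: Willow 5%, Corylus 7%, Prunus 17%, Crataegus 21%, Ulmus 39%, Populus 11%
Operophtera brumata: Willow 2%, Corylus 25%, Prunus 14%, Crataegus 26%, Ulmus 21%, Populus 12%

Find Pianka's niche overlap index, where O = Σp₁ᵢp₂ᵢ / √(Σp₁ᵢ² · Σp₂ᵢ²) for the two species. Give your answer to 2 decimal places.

Convert percentages to proportions (divide by 100).
Σ p₁ᵢp₂ᵢ = 0.0010 + 0.0175 + 0.0238 + 0.0546 + 0.0819 + 0.0132 = 0.1920
Σp_1ᵢ² = 0.05² + 0.07² + 0.17² + 0.21² + 0.39² + 0.11² = 0.0025 + 0.0049 + 0.0289 + 0.0441 + 0.1521 + 0.0121 = 0.2446
Σp_2ᵢ² = 0.02² + 0.25² + 0.14² + 0.26² + 0.21² + 0.12² = 0.0004 + 0.0625 + 0.0196 + 0.0676 + 0.0441 + 0.0144 = 0.2086
O = 0.1920 / √(0.2446 × 0.2086) = 0.1920 / 0.22588 = 0.8500

0.85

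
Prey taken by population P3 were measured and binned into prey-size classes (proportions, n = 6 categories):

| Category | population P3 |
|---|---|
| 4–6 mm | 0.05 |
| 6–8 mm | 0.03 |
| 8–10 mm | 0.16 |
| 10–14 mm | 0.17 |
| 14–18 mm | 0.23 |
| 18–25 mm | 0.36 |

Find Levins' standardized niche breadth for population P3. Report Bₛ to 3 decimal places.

0.632

Σpᵢ² = 0.05² + 0.03² + 0.16² + 0.17² + 0.23² + 0.36² = 0.0025 + 0.0009 + 0.0256 + 0.0289 + 0.0529 + 0.1296 = 0.2404
B = 1 / 0.2404 = 4.15973
Bₛ = (B − 1)/(n − 1) = (4.15973 − 1)/(6 − 1) = 3.15973/5 = 0.63195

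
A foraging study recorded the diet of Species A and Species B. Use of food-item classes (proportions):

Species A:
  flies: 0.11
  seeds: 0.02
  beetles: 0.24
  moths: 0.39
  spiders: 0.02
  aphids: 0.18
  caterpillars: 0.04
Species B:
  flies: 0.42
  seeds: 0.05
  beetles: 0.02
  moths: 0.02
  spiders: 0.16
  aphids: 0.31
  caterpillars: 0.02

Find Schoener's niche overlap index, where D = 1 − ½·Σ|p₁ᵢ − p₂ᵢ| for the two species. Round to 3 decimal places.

0.390

Σ|p₁ᵢ − p₂ᵢ| = 0.31 + 0.03 + 0.22 + 0.37 + 0.14 + 0.13 + 0.02 = 1.22
D = 1 − ½ × 1.22 = 1 − 0.610 = 0.39000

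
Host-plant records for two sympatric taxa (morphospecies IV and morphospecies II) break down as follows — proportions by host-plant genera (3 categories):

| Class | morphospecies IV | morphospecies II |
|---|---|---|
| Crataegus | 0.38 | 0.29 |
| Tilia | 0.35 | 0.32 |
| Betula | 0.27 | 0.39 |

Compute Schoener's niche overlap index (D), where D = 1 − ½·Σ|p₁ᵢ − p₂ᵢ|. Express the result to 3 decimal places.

Σ|p₁ᵢ − p₂ᵢ| = 0.09 + 0.03 + 0.12 = 0.24
D = 1 − ½ × 0.24 = 1 − 0.120 = 0.88000

0.880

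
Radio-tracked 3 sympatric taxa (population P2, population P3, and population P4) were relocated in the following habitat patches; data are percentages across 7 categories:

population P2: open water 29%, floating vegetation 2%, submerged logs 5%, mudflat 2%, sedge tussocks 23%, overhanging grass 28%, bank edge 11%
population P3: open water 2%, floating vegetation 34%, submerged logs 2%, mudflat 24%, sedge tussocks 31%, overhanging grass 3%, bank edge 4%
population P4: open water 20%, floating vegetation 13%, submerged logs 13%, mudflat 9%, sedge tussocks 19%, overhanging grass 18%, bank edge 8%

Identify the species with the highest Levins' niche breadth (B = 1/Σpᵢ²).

Convert percentages to proportions (divide by 100).
Σp_P2ᵢ² = 0.29² + 0.02² + 0.05² + 0.02² + 0.23² + 0.28² + 0.11² = 0.0841 + 0.0004 + 0.0025 + 0.0004 + 0.0529 + 0.0784 + 0.0121 = 0.2308
B_P2 = 1 / 0.2308 = 4.3328
Σp_P3ᵢ² = 0.02² + 0.34² + 0.02² + 0.24² + 0.31² + 0.03² + 0.04² = 0.0004 + 0.1156 + 0.0004 + 0.0576 + 0.0961 + 0.0009 + 0.0016 = 0.2726
B_P3 = 1 / 0.2726 = 3.6684
Σp_P4ᵢ² = 0.20² + 0.13² + 0.13² + 0.09² + 0.19² + 0.18² + 0.08² = 0.0400 + 0.0169 + 0.0169 + 0.0081 + 0.0361 + 0.0324 + 0.0064 = 0.1568
B_P4 = 1 / 0.1568 = 6.3776
Highest B → broadest niche (most generalist): population P4 (B = 6.38).

population P4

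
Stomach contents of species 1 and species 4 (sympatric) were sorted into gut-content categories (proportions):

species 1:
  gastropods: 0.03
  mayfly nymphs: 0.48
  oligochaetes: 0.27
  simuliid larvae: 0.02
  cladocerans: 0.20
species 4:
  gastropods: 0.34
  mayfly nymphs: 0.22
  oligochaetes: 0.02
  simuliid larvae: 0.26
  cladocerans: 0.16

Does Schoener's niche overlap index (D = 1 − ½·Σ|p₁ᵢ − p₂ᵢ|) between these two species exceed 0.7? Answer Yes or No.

Σ|p₁ᵢ − p₂ᵢ| = 0.31 + 0.26 + 0.25 + 0.24 + 0.04 = 1.10
D = 1 − ½ × 1.10 = 1 − 0.550 = 0.4500
D = 0.4500 < 0.7 → No.

No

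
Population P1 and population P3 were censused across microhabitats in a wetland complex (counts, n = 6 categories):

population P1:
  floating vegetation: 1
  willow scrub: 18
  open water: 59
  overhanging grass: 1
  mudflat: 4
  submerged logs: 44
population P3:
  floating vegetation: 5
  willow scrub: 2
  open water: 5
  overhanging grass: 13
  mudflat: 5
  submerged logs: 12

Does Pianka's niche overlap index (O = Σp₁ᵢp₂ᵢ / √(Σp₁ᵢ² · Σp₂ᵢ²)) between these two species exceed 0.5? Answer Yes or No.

Yes

Proportions for population P1 (n=127): 1/127=0.0079, 18/127=0.1417, 59/127=0.4646, 1/127=0.0079, 4/127=0.0315, 44/127=0.3465
Proportions for population P3 (n=42): 5/42=0.1190, 2/42=0.0476, 5/42=0.1190, 13/42=0.3095, 5/42=0.1190, 12/42=0.2857
Σ p₁ᵢp₂ᵢ = 0.000940 + 0.006745 + 0.055287 + 0.002445 + 0.003749 + 0.098995 = 0.168161
Σp_1ᵢ² = 0.0079² + 0.1417² + 0.4646² + 0.0079² + 0.0315² + 0.3465² = 0.000062 + 0.020079 + 0.215853 + 0.000062 + 0.000992 + 0.120062 = 0.357110
Σp_2ᵢ² = 0.1190² + 0.0476² + 0.1190² + 0.3095² + 0.1190² + 0.2857² = 0.014161 + 0.002266 + 0.014161 + 0.095790 + 0.014161 + 0.081624 = 0.222163
O = 0.168161 / √(0.357110 × 0.222163) = 0.168161 / 0.2816676 = 0.5970
O = 0.5970 > 0.5 → Yes.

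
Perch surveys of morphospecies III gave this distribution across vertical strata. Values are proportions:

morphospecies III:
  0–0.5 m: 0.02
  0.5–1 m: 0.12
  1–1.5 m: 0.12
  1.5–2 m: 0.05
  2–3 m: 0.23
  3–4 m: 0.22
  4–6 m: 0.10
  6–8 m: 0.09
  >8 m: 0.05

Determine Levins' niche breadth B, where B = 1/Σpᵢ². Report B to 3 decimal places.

6.510

Σpᵢ² = 0.02² + 0.12² + 0.12² + 0.05² + 0.23² + 0.22² + 0.10² + 0.09² + 0.05² = 0.0004 + 0.0144 + 0.0144 + 0.0025 + 0.0529 + 0.0484 + 0.0100 + 0.0081 + 0.0025 = 0.1536
B = 1 / 0.1536 = 6.51042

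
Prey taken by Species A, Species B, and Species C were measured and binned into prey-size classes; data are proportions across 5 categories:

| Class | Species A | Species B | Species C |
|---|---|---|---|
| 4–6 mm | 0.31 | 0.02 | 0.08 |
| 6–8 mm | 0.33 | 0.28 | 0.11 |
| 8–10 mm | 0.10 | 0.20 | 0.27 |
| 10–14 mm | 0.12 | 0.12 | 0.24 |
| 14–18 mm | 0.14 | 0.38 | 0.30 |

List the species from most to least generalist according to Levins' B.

Species C > Species A > Species B

Σp_Aᵢ² = 0.31² + 0.33² + 0.10² + 0.12² + 0.14² = 0.0961 + 0.1089 + 0.0100 + 0.0144 + 0.0196 = 0.2490
B_A = 1 / 0.2490 = 4.0161
Σp_Bᵢ² = 0.02² + 0.28² + 0.20² + 0.12² + 0.38² = 0.0004 + 0.0784 + 0.0400 + 0.0144 + 0.1444 = 0.2776
B_B = 1 / 0.2776 = 3.6023
Σp_Cᵢ² = 0.08² + 0.11² + 0.27² + 0.24² + 0.30² = 0.0064 + 0.0121 + 0.0729 + 0.0576 + 0.0900 = 0.2390
B_C = 1 / 0.2390 = 4.1841
Ranking by B (broadest → narrowest): Species C (4.18) > Species A (4.02) > Species B (3.60)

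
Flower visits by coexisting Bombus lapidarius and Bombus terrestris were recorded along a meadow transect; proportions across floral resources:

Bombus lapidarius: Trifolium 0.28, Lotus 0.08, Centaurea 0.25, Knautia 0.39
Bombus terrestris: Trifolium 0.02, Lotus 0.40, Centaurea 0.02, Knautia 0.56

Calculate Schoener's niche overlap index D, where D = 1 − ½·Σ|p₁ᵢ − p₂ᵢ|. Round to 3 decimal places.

0.510

Σ|p₁ᵢ − p₂ᵢ| = 0.26 + 0.32 + 0.23 + 0.17 = 0.98
D = 1 − ½ × 0.98 = 1 − 0.490 = 0.51000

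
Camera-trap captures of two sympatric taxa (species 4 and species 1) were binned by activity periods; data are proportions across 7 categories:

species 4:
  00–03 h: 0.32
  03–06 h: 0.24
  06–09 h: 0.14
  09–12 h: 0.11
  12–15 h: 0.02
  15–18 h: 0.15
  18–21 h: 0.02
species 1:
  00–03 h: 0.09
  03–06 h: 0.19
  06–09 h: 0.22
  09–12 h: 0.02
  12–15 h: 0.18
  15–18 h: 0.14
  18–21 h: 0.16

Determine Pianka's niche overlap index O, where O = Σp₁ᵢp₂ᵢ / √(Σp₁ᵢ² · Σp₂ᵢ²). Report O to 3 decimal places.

Σ p₁ᵢp₂ᵢ = 0.0288 + 0.0456 + 0.0308 + 0.0022 + 0.0036 + 0.0210 + 0.0032 = 0.1352
Σp_1ᵢ² = 0.32² + 0.24² + 0.14² + 0.11² + 0.02² + 0.15² + 0.02² = 0.1024 + 0.0576 + 0.0196 + 0.0121 + 0.0004 + 0.0225 + 0.0004 = 0.2150
Σp_2ᵢ² = 0.09² + 0.19² + 0.22² + 0.02² + 0.18² + 0.14² + 0.16² = 0.0081 + 0.0361 + 0.0484 + 0.0004 + 0.0324 + 0.0196 + 0.0256 = 0.1706
O = 0.1352 / √(0.2150 × 0.1706) = 0.1352 / 0.191518 = 0.70594

0.706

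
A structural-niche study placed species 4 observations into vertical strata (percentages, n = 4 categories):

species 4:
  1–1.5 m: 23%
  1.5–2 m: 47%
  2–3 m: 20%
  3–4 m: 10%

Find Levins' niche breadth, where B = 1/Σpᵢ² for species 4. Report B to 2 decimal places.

3.09

Convert percentages to proportions (divide by 100).
Σpᵢ² = 0.23² + 0.47² + 0.20² + 0.10² = 0.0529 + 0.2209 + 0.0400 + 0.0100 = 0.3238
B = 1 / 0.3238 = 3.0883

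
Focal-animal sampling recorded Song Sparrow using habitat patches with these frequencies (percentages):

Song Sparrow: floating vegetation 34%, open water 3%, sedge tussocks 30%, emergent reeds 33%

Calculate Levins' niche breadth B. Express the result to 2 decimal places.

Convert percentages to proportions (divide by 100).
Σpᵢ² = 0.34² + 0.03² + 0.30² + 0.33² = 0.1156 + 0.0009 + 0.0900 + 0.1089 = 0.3154
B = 1 / 0.3154 = 3.1706

3.17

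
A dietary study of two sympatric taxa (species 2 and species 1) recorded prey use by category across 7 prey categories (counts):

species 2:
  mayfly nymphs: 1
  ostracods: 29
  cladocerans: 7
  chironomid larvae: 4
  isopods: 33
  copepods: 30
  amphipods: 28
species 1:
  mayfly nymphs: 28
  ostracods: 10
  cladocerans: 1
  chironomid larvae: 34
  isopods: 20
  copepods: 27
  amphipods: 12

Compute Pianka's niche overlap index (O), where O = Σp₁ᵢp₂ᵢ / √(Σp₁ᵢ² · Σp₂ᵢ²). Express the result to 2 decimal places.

0.65

Proportions for species 2 (n=132): 1/132=0.0076, 29/132=0.2197, 7/132=0.0530, 4/132=0.0303, 33/132=0.2500, 30/132=0.2273, 28/132=0.2121
Proportions for species 1 (n=132): 28/132=0.2121, 10/132=0.0758, 1/132=0.0076, 34/132=0.2576, 20/132=0.1515, 27/132=0.2045, 12/132=0.0909
Σ p₁ᵢp₂ᵢ = 0.001612 + 0.016653 + 0.000403 + 0.007805 + 0.037875 + 0.046483 + 0.019280 = 0.130111
Σp_1ᵢ² = 0.0076² + 0.2197² + 0.0530² + 0.0303² + 0.2500² + 0.2273² + 0.2121² = 0.000058 + 0.048268 + 0.002809 + 0.000918 + 0.062500 + 0.051665 + 0.044986 = 0.211204
Σp_2ᵢ² = 0.2121² + 0.0758² + 0.0076² + 0.2576² + 0.1515² + 0.2045² + 0.0909² = 0.044986 + 0.005746 + 0.000058 + 0.066358 + 0.022952 + 0.041820 + 0.008263 = 0.190183
O = 0.130111 / √(0.211204 × 0.190183) = 0.130111 / 0.2004181 = 0.6492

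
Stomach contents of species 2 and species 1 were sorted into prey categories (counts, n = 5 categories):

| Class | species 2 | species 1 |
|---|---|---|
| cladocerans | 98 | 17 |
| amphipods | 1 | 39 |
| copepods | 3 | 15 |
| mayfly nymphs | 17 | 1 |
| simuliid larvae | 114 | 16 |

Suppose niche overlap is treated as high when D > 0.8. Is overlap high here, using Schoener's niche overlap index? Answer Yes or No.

No

Proportions for species 2 (n=233): 98/233=0.4206, 1/233=0.0043, 3/233=0.0129, 17/233=0.0730, 114/233=0.4893
Proportions for species 1 (n=88): 17/88=0.1932, 39/88=0.4432, 15/88=0.1705, 1/88=0.0114, 16/88=0.1818
Σ|p₁ᵢ − p₂ᵢ| = 0.2274 + 0.4389 + 0.1576 + 0.0616 + 0.3075 = 1.1930
D = 1 − ½ × 1.1930 = 1 − 0.59650 = 0.40350
D = 0.40350 < 0.8 → No.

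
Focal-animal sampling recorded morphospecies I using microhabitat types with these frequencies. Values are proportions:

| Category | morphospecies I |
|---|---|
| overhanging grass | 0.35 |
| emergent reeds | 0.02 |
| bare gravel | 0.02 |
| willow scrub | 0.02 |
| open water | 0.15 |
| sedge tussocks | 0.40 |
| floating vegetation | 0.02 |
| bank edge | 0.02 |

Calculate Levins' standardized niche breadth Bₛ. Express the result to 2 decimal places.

Σpᵢ² = 0.35² + 0.02² + 0.02² + 0.02² + 0.15² + 0.40² + 0.02² + 0.02² = 0.1225 + 0.0004 + 0.0004 + 0.0004 + 0.0225 + 0.1600 + 0.0004 + 0.0004 = 0.3070
B = 1 / 0.3070 = 3.2573
Bₛ = (B − 1)/(n − 1) = (3.2573 − 1)/(8 − 1) = 2.2573/7 = 0.3225

0.32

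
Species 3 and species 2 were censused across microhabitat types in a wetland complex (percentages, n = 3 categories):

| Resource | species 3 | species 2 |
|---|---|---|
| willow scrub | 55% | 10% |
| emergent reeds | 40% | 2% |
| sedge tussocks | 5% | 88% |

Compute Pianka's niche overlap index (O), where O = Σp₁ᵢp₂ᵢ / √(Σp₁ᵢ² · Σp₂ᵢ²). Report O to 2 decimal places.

0.18

Convert percentages to proportions (divide by 100).
Σ p₁ᵢp₂ᵢ = 0.0550 + 0.0080 + 0.0440 = 0.1070
Σp_1ᵢ² = 0.55² + 0.40² + 0.05² = 0.3025 + 0.1600 + 0.0025 = 0.4650
Σp_2ᵢ² = 0.10² + 0.02² + 0.88² = 0.0100 + 0.0004 + 0.7744 = 0.7848
O = 0.1070 / √(0.4650 × 0.7848) = 0.1070 / 0.60410 = 0.1771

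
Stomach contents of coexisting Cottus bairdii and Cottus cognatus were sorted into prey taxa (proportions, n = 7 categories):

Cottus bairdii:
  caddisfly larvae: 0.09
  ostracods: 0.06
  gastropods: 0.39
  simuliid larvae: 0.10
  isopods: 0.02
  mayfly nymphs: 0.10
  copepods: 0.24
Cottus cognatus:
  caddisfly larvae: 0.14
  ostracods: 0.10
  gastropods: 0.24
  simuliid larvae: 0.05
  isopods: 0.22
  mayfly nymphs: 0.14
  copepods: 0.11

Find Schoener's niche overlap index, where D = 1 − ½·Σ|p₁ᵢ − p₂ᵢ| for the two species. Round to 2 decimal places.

Σ|p₁ᵢ − p₂ᵢ| = 0.05 + 0.04 + 0.15 + 0.05 + 0.20 + 0.04 + 0.13 = 0.66
D = 1 − ½ × 0.66 = 1 − 0.330 = 0.6700

0.67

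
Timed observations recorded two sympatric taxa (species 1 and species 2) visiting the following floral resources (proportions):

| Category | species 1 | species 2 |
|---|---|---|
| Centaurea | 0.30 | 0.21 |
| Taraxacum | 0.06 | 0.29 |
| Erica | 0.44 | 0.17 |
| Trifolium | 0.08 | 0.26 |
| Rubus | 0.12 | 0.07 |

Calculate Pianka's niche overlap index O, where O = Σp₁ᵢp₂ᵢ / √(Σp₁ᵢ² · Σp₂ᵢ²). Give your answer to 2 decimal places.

0.69

Σ p₁ᵢp₂ᵢ = 0.0630 + 0.0174 + 0.0748 + 0.0208 + 0.0084 = 0.1844
Σp_1ᵢ² = 0.30² + 0.06² + 0.44² + 0.08² + 0.12² = 0.0900 + 0.0036 + 0.1936 + 0.0064 + 0.0144 = 0.3080
Σp_2ᵢ² = 0.21² + 0.29² + 0.17² + 0.26² + 0.07² = 0.0441 + 0.0841 + 0.0289 + 0.0676 + 0.0049 = 0.2296
O = 0.1844 / √(0.3080 × 0.2296) = 0.1844 / 0.26593 = 0.6934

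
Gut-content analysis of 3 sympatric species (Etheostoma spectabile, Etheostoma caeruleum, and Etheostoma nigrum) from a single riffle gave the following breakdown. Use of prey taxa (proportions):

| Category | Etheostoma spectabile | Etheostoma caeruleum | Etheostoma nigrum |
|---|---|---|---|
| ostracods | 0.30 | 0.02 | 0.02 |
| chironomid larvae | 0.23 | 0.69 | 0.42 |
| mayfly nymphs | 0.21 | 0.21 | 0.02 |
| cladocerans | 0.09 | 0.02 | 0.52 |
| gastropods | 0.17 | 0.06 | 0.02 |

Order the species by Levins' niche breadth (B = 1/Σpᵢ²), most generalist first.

Σp_specᵢ² = 0.30² + 0.23² + 0.21² + 0.09² + 0.17² = 0.0900 + 0.0529 + 0.0441 + 0.0081 + 0.0289 = 0.2240
B_spec = 1 / 0.2240 = 4.4643
Σp_caerᵢ² = 0.02² + 0.69² + 0.21² + 0.02² + 0.06² = 0.0004 + 0.4761 + 0.0441 + 0.0004 + 0.0036 = 0.5246
B_caer = 1 / 0.5246 = 1.9062
Σp_nigrᵢ² = 0.02² + 0.42² + 0.02² + 0.52² + 0.02² = 0.0004 + 0.1764 + 0.0004 + 0.2704 + 0.0004 = 0.4480
B_nigr = 1 / 0.4480 = 2.2321
Ranking by B (broadest → narrowest): Etheostoma spectabile (4.46) > Etheostoma nigrum (2.23) > Etheostoma caeruleum (1.91)

Etheostoma spectabile > Etheostoma nigrum > Etheostoma caeruleum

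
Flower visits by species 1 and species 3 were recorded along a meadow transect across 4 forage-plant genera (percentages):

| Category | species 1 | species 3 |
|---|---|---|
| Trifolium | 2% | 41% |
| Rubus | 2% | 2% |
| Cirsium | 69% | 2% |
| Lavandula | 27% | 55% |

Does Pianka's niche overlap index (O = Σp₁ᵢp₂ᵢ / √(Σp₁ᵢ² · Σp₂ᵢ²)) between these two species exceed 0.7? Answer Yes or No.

No

Convert percentages to proportions (divide by 100).
Σ p₁ᵢp₂ᵢ = 0.0082 + 0.0004 + 0.0138 + 0.1485 = 0.1709
Σp_1ᵢ² = 0.02² + 0.02² + 0.69² + 0.27² = 0.0004 + 0.0004 + 0.4761 + 0.0729 = 0.5498
Σp_2ᵢ² = 0.41² + 0.02² + 0.02² + 0.55² = 0.1681 + 0.0004 + 0.0004 + 0.3025 = 0.4714
O = 0.1709 / √(0.5498 × 0.4714) = 0.1709 / 0.50909 = 0.3357
O = 0.3357 < 0.7 → No.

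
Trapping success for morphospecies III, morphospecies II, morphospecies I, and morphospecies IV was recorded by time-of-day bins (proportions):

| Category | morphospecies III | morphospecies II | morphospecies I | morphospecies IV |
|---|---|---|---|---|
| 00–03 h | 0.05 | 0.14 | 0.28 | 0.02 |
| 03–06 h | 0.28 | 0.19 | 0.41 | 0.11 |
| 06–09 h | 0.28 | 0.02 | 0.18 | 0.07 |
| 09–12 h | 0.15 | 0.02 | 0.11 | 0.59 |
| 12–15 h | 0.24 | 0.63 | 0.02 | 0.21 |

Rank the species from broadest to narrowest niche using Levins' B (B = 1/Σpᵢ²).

Σp_IIIᵢ² = 0.05² + 0.28² + 0.28² + 0.15² + 0.24² = 0.0025 + 0.0784 + 0.0784 + 0.0225 + 0.0576 = 0.2394
B_III = 1 / 0.2394 = 4.1771
Σp_IIᵢ² = 0.14² + 0.19² + 0.02² + 0.02² + 0.63² = 0.0196 + 0.0361 + 0.0004 + 0.0004 + 0.3969 = 0.4534
B_II = 1 / 0.4534 = 2.2056
Σp_Iᵢ² = 0.28² + 0.41² + 0.18² + 0.11² + 0.02² = 0.0784 + 0.1681 + 0.0324 + 0.0121 + 0.0004 = 0.2914
B_I = 1 / 0.2914 = 3.4317
Σp_IVᵢ² = 0.02² + 0.11² + 0.07² + 0.59² + 0.21² = 0.0004 + 0.0121 + 0.0049 + 0.3481 + 0.0441 = 0.4096
B_IV = 1 / 0.4096 = 2.4414
Ranking by B (broadest → narrowest): morphospecies III (4.18) > morphospecies I (3.43) > morphospecies IV (2.44) > morphospecies II (2.21)

morphospecies III > morphospecies I > morphospecies IV > morphospecies II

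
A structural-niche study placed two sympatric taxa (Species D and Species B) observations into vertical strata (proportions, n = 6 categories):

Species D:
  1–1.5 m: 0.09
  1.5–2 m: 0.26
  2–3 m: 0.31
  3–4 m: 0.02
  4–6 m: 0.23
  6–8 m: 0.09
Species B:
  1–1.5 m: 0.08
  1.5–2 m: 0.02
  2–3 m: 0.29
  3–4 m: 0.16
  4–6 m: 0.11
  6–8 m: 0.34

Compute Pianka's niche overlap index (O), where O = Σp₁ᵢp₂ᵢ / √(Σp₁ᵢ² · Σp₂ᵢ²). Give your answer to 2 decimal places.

0.68

Σ p₁ᵢp₂ᵢ = 0.0072 + 0.0052 + 0.0899 + 0.0032 + 0.0253 + 0.0306 = 0.1614
Σp_1ᵢ² = 0.09² + 0.26² + 0.31² + 0.02² + 0.23² + 0.09² = 0.0081 + 0.0676 + 0.0961 + 0.0004 + 0.0529 + 0.0081 = 0.2332
Σp_2ᵢ² = 0.08² + 0.02² + 0.29² + 0.16² + 0.11² + 0.34² = 0.0064 + 0.0004 + 0.0841 + 0.0256 + 0.0121 + 0.1156 = 0.2442
O = 0.1614 / √(0.2332 × 0.2442) = 0.1614 / 0.23864 = 0.6763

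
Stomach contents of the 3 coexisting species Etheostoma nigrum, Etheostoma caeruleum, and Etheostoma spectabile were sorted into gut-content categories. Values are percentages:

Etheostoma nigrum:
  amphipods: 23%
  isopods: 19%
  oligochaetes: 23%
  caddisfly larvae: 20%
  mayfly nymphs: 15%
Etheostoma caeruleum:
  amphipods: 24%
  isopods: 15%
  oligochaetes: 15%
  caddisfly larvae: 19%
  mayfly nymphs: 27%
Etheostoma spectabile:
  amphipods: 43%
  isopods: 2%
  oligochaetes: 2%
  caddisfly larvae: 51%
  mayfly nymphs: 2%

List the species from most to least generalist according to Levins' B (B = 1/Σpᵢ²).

Convert percentages to proportions (divide by 100).
Σp_nigrᵢ² = 0.23² + 0.19² + 0.23² + 0.20² + 0.15² = 0.0529 + 0.0361 + 0.0529 + 0.0400 + 0.0225 = 0.2044
B_nigr = 1 / 0.2044 = 4.8924
Σp_caerᵢ² = 0.24² + 0.15² + 0.15² + 0.19² + 0.27² = 0.0576 + 0.0225 + 0.0225 + 0.0361 + 0.0729 = 0.2116
B_caer = 1 / 0.2116 = 4.7259
Σp_specᵢ² = 0.43² + 0.02² + 0.02² + 0.51² + 0.02² = 0.1849 + 0.0004 + 0.0004 + 0.2601 + 0.0004 = 0.4462
B_spec = 1 / 0.4462 = 2.2411
Ranking by B (broadest → narrowest): Etheostoma nigrum (4.89) > Etheostoma caeruleum (4.73) > Etheostoma spectabile (2.24)

Etheostoma nigrum > Etheostoma caeruleum > Etheostoma spectabile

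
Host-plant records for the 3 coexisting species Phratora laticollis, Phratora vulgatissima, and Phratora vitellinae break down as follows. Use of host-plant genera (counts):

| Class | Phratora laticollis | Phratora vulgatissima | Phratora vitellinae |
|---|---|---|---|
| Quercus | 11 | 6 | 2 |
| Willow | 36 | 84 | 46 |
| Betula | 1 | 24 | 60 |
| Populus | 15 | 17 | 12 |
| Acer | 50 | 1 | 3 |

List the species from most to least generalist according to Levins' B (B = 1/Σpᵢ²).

Phratora laticollis > Phratora vitellinae > Phratora vulgatissima

Proportions for Phratora laticollis (n=113): 11/113=0.0973, 36/113=0.3186, 1/113=0.0088, 15/113=0.1327, 50/113=0.4425
Proportions for Phratora vulgatissima (n=132): 6/132=0.0455, 84/132=0.6364, 24/132=0.1818, 17/132=0.1288, 1/132=0.0076
Proportions for Phratora vitellinae (n=123): 2/123=0.0163, 46/123=0.3740, 60/123=0.4878, 12/123=0.0976, 3/123=0.0244
Σp_latiᵢ² = 0.0973² + 0.3186² + 0.0088² + 0.1327² + 0.4425² = 0.009467 + 0.101506 + 0.000077 + 0.017609 + 0.195806 = 0.324465
B_lati = 1 / 0.324465 = 3.0820
Σp_vulgᵢ² = 0.0455² + 0.6364² + 0.1818² + 0.1288² + 0.0076² = 0.002070 + 0.405005 + 0.033051 + 0.016589 + 0.000058 = 0.456773
B_vulg = 1 / 0.456773 = 2.1893
Σp_viteᵢ² = 0.0163² + 0.3740² + 0.4878² + 0.0976² + 0.0244² = 0.000266 + 0.139876 + 0.237949 + 0.009526 + 0.000595 = 0.388212
B_vite = 1 / 0.388212 = 2.5759
Ranking by B (broadest → narrowest): Phratora laticollis (3.08) > Phratora vitellinae (2.58) > Phratora vulgatissima (2.19)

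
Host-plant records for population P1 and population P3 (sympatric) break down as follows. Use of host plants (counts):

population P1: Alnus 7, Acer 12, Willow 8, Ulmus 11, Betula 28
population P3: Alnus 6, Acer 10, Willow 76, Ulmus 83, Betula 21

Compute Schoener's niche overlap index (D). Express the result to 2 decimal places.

0.48

Proportions for population P1 (n=66): 7/66=0.1061, 12/66=0.1818, 8/66=0.1212, 11/66=0.1667, 28/66=0.4242
Proportions for population P3 (n=196): 6/196=0.0306, 10/196=0.0510, 76/196=0.3878, 83/196=0.4235, 21/196=0.1071
Σ|p₁ᵢ − p₂ᵢ| = 0.0755 + 0.1308 + 0.2666 + 0.2568 + 0.3171 = 1.0468
D = 1 − ½ × 1.0468 = 1 − 0.52340 = 0.47660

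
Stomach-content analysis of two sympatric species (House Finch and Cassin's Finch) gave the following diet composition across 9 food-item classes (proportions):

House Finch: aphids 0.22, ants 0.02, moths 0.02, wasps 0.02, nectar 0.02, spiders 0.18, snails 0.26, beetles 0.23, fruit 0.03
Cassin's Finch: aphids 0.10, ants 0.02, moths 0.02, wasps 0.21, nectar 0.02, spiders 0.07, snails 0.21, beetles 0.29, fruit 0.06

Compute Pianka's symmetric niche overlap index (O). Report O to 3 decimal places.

0.825

Σ p₁ᵢp₂ᵢ = 0.0220 + 0.0004 + 0.0004 + 0.0042 + 0.0004 + 0.0126 + 0.0546 + 0.0667 + 0.0018 = 0.1631
Σp_1ᵢ² = 0.22² + 0.02² + 0.02² + 0.02² + 0.02² + 0.18² + 0.26² + 0.23² + 0.03² = 0.0484 + 0.0004 + 0.0004 + 0.0004 + 0.0004 + 0.0324 + 0.0676 + 0.0529 + 0.0009 = 0.2038
Σp_2ᵢ² = 0.10² + 0.02² + 0.02² + 0.21² + 0.02² + 0.07² + 0.21² + 0.29² + 0.06² = 0.0100 + 0.0004 + 0.0004 + 0.0441 + 0.0004 + 0.0049 + 0.0441 + 0.0841 + 0.0036 = 0.1920
O = 0.1631 / √(0.2038 × 0.1920) = 0.1631 / 0.197812 = 0.82452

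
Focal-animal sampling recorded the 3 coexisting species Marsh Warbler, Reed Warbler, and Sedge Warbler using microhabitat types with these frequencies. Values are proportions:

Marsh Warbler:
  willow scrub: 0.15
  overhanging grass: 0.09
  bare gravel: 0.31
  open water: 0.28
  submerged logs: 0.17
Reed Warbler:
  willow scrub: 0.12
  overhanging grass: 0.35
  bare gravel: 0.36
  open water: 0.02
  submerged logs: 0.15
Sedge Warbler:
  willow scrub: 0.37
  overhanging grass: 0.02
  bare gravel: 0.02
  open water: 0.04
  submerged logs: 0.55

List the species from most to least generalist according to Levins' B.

Marsh Warbler > Reed Warbler > Sedge Warbler

Σp_Marsᵢ² = 0.15² + 0.09² + 0.31² + 0.28² + 0.17² = 0.0225 + 0.0081 + 0.0961 + 0.0784 + 0.0289 = 0.2340
B_Mars = 1 / 0.2340 = 4.2735
Σp_Reedᵢ² = 0.12² + 0.35² + 0.36² + 0.02² + 0.15² = 0.0144 + 0.1225 + 0.1296 + 0.0004 + 0.0225 = 0.2894
B_Reed = 1 / 0.2894 = 3.4554
Σp_Sedgᵢ² = 0.37² + 0.02² + 0.02² + 0.04² + 0.55² = 0.1369 + 0.0004 + 0.0004 + 0.0016 + 0.3025 = 0.4418
B_Sedg = 1 / 0.4418 = 2.2635
Ranking by B (broadest → narrowest): Marsh Warbler (4.27) > Reed Warbler (3.46) > Sedge Warbler (2.26)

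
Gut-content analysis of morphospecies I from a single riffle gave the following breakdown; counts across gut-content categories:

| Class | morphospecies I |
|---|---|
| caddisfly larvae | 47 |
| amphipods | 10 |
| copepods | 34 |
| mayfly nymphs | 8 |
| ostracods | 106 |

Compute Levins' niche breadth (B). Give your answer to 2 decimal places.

2.85

Proportions for morphospecies I (n=205): 47/205=0.2293, 10/205=0.0488, 34/205=0.1659, 8/205=0.0390, 106/205=0.5171
Σpᵢ² = 0.2293² + 0.0488² + 0.1659² + 0.0390² + 0.5171² = 0.052578 + 0.002381 + 0.027523 + 0.001521 + 0.267392 = 0.351395
B = 1 / 0.351395 = 2.8458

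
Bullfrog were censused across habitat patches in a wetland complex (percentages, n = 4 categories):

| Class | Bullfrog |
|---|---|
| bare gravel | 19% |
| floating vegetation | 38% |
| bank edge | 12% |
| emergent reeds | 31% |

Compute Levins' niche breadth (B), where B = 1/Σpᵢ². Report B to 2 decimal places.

Convert percentages to proportions (divide by 100).
Σpᵢ² = 0.19² + 0.38² + 0.12² + 0.31² = 0.0361 + 0.1444 + 0.0144 + 0.0961 = 0.2910
B = 1 / 0.2910 = 3.4364

3.44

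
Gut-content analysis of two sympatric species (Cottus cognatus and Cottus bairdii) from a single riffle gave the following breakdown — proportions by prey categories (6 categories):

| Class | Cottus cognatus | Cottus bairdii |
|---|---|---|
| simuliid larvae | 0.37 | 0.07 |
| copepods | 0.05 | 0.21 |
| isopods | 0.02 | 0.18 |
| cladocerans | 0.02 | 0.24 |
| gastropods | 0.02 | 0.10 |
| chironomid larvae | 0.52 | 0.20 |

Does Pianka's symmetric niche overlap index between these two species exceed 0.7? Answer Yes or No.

Σ p₁ᵢp₂ᵢ = 0.0259 + 0.0105 + 0.0036 + 0.0048 + 0.0020 + 0.1040 = 0.1508
Σp_1ᵢ² = 0.37² + 0.05² + 0.02² + 0.02² + 0.02² + 0.52² = 0.1369 + 0.0025 + 0.0004 + 0.0004 + 0.0004 + 0.2704 = 0.4110
Σp_2ᵢ² = 0.07² + 0.21² + 0.18² + 0.24² + 0.10² + 0.20² = 0.0049 + 0.0441 + 0.0324 + 0.0576 + 0.0100 + 0.0400 = 0.1890
O = 0.1508 / √(0.4110 × 0.1890) = 0.1508 / 0.27871 = 0.5411
O = 0.5411 < 0.7 → No.

No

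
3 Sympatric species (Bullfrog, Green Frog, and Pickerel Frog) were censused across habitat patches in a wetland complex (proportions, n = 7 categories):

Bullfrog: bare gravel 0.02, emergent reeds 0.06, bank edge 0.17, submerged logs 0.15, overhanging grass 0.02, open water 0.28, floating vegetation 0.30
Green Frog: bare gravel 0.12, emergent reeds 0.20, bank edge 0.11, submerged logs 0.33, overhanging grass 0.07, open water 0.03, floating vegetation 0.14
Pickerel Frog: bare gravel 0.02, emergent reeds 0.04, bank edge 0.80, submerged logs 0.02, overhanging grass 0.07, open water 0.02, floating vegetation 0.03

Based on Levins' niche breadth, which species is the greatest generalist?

Σp_Bullᵢ² = 0.02² + 0.06² + 0.17² + 0.15² + 0.02² + 0.28² + 0.30² = 0.0004 + 0.0036 + 0.0289 + 0.0225 + 0.0004 + 0.0784 + 0.0900 = 0.2242
B_Bull = 1 / 0.2242 = 4.4603
Σp_Greeᵢ² = 0.12² + 0.20² + 0.11² + 0.33² + 0.07² + 0.03² + 0.14² = 0.0144 + 0.0400 + 0.0121 + 0.1089 + 0.0049 + 0.0009 + 0.0196 = 0.2008
B_Gree = 1 / 0.2008 = 4.9801
Σp_Pickᵢ² = 0.02² + 0.04² + 0.80² + 0.02² + 0.07² + 0.02² + 0.03² = 0.0004 + 0.0016 + 0.6400 + 0.0004 + 0.0049 + 0.0004 + 0.0009 = 0.6486
B_Pick = 1 / 0.6486 = 1.5418
Highest B → broadest niche (most generalist): Green Frog (B = 4.98).

Green Frog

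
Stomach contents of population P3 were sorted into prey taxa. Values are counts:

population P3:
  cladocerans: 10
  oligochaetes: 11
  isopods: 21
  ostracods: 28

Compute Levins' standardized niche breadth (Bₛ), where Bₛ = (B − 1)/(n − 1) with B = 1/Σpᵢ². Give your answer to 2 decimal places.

Proportions for population P3 (n=70): 10/70=0.1429, 11/70=0.1571, 21/70=0.3000, 28/70=0.4000
Σpᵢ² = 0.1429² + 0.1571² + 0.3000² + 0.4000² = 0.020420 + 0.024680 + 0.090000 + 0.160000 = 0.295100
B = 1 / 0.295100 = 3.3887
Bₛ = (B − 1)/(n − 1) = (3.3887 − 1)/(4 − 1) = 2.3887/3 = 0.7962

0.80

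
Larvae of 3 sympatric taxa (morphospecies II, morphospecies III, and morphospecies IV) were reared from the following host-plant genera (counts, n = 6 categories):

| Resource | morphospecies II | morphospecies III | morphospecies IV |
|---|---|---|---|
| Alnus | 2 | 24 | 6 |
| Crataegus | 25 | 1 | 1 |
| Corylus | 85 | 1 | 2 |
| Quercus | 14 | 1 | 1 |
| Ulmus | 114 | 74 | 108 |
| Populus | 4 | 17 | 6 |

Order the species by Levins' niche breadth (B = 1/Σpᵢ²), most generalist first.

morphospecies II > morphospecies III > morphospecies IV

Proportions for morphospecies II (n=244): 2/244=0.0082, 25/244=0.1025, 85/244=0.3484, 14/244=0.0574, 114/244=0.4672, 4/244=0.0164
Proportions for morphospecies III (n=118): 24/118=0.2034, 1/118=0.0085, 1/118=0.0085, 1/118=0.0085, 74/118=0.6271, 17/118=0.1441
Proportions for morphospecies IV (n=124): 6/124=0.0484, 1/124=0.0081, 2/124=0.0161, 1/124=0.0081, 108/124=0.8710, 6/124=0.0484
Σp_IIᵢ² = 0.0082² + 0.1025² + 0.3484² + 0.0574² + 0.4672² + 0.0164² = 0.000067 + 0.010506 + 0.121383 + 0.003295 + 0.218276 + 0.000269 = 0.353796
B_II = 1 / 0.353796 = 2.8265
Σp_IIIᵢ² = 0.2034² + 0.0085² + 0.0085² + 0.0085² + 0.6271² + 0.1441² = 0.041372 + 0.000072 + 0.000072 + 0.000072 + 0.393254 + 0.020765 = 0.455607
B_III = 1 / 0.455607 = 2.1949
Σp_IVᵢ² = 0.0484² + 0.0081² + 0.0161² + 0.0081² + 0.8710² + 0.0484² = 0.002343 + 0.000066 + 0.000259 + 0.000066 + 0.758641 + 0.002343 = 0.763718
B_IV = 1 / 0.763718 = 1.3094
Ranking by B (broadest → narrowest): morphospecies II (2.83) > morphospecies III (2.19) > morphospecies IV (1.31)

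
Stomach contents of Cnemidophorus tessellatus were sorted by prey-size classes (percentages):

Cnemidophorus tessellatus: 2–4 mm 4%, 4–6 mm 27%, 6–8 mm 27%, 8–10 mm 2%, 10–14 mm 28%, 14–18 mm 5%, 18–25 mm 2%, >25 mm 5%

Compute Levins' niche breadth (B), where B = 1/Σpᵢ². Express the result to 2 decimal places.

Convert percentages to proportions (divide by 100).
Σpᵢ² = 0.04² + 0.27² + 0.27² + 0.02² + 0.28² + 0.05² + 0.02² + 0.05² = 0.0016 + 0.0729 + 0.0729 + 0.0004 + 0.0784 + 0.0025 + 0.0004 + 0.0025 = 0.2316
B = 1 / 0.2316 = 4.3178

4.32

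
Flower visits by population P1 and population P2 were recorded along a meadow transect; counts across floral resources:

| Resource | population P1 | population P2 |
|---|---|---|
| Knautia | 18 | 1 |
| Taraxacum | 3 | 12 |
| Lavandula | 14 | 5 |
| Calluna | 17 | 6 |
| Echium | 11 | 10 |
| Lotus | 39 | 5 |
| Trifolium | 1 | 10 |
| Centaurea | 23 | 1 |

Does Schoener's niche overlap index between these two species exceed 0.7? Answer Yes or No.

Proportions for population P1 (n=126): 18/126=0.1429, 3/126=0.0238, 14/126=0.1111, 17/126=0.1349, 11/126=0.0873, 39/126=0.3095, 1/126=0.0079, 23/126=0.1825
Proportions for population P2 (n=50): 1/50=0.0200, 12/50=0.2400, 5/50=0.1000, 6/50=0.1200, 10/50=0.2000, 5/50=0.1000, 10/50=0.2000, 1/50=0.0200
Σ|p₁ᵢ − p₂ᵢ| = 0.1229 + 0.2162 + 0.0111 + 0.0149 + 0.1127 + 0.2095 + 0.1921 + 0.1625 = 1.0419
D = 1 − ½ × 1.0419 = 1 − 0.52095 = 0.47905
D = 0.47905 < 0.7 → No.

No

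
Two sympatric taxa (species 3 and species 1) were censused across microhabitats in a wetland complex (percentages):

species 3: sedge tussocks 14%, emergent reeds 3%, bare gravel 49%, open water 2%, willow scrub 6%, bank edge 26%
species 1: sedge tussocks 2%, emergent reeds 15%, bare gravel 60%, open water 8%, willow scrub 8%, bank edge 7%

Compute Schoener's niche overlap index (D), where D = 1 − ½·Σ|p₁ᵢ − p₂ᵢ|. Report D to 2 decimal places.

0.69

Convert percentages to proportions (divide by 100).
Σ|p₁ᵢ − p₂ᵢ| = 0.12 + 0.12 + 0.11 + 0.06 + 0.02 + 0.19 = 0.62
D = 1 − ½ × 0.62 = 1 − 0.310 = 0.6900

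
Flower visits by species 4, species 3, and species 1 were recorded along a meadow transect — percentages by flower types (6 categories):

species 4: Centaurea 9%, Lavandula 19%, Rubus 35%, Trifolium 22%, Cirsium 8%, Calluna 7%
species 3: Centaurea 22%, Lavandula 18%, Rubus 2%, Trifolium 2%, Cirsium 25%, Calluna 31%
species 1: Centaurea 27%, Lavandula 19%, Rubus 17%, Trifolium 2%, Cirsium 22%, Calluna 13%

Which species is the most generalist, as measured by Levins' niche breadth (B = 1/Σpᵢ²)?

Convert percentages to proportions (divide by 100).
Σp_4ᵢ² = 0.09² + 0.19² + 0.35² + 0.22² + 0.08² + 0.07² = 0.0081 + 0.0361 + 0.1225 + 0.0484 + 0.0064 + 0.0049 = 0.2264
B_4 = 1 / 0.2264 = 4.4170
Σp_3ᵢ² = 0.22² + 0.18² + 0.02² + 0.02² + 0.25² + 0.31² = 0.0484 + 0.0324 + 0.0004 + 0.0004 + 0.0625 + 0.0961 = 0.2402
B_3 = 1 / 0.2402 = 4.1632
Σp_1ᵢ² = 0.27² + 0.19² + 0.17² + 0.02² + 0.22² + 0.13² = 0.0729 + 0.0361 + 0.0289 + 0.0004 + 0.0484 + 0.0169 = 0.2036
B_1 = 1 / 0.2036 = 4.9116
Highest B → broadest niche (most generalist): species 1 (B = 4.91).

species 1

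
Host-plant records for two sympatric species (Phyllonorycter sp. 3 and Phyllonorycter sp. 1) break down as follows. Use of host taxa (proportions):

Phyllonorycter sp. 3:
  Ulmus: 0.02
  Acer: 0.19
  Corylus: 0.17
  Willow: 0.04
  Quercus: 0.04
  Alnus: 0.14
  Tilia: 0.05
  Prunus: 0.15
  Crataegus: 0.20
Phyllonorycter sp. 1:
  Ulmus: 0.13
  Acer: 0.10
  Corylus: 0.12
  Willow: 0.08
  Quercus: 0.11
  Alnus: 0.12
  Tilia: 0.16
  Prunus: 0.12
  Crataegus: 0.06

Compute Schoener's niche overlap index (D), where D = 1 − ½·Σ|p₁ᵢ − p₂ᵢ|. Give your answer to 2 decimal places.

0.67

Σ|p₁ᵢ − p₂ᵢ| = 0.11 + 0.09 + 0.05 + 0.04 + 0.07 + 0.02 + 0.11 + 0.03 + 0.14 = 0.66
D = 1 − ½ × 0.66 = 1 − 0.330 = 0.6700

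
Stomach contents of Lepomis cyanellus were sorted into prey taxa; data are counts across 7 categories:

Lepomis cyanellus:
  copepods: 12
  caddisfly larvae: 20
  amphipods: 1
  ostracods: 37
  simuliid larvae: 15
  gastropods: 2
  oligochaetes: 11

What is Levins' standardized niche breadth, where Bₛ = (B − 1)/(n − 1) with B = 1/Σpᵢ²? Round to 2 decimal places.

Proportions for Lepomis cyanellus (n=98): 12/98=0.1224, 20/98=0.2041, 1/98=0.0102, 37/98=0.3776, 15/98=0.1531, 2/98=0.0204, 11/98=0.1122
Σpᵢ² = 0.1224² + 0.2041² + 0.0102² + 0.3776² + 0.1531² + 0.0204² + 0.1122² = 0.014982 + 0.041657 + 0.000104 + 0.142582 + 0.023440 + 0.000416 + 0.012589 = 0.235770
B = 1 / 0.235770 = 4.2414
Bₛ = (B − 1)/(n − 1) = (4.2414 − 1)/(7 − 1) = 3.2414/6 = 0.5402

0.54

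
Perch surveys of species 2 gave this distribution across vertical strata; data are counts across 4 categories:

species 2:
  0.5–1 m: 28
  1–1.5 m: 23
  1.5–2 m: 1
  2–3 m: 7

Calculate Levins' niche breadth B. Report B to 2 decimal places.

2.55

Proportions for species 2 (n=59): 28/59=0.4746, 23/59=0.3898, 1/59=0.0169, 7/59=0.1186
Σpᵢ² = 0.4746² + 0.3898² + 0.0169² + 0.1186² = 0.225245 + 0.151944 + 0.000286 + 0.014066 = 0.391541
B = 1 / 0.391541 = 2.5540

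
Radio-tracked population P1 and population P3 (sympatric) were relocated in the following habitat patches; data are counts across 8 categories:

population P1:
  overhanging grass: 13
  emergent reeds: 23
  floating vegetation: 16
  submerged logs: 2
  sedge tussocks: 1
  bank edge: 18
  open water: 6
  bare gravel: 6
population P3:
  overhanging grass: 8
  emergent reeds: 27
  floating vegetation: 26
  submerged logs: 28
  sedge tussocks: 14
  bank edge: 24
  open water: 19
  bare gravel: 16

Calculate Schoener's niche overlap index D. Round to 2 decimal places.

0.70

Proportions for population P1 (n=85): 13/85=0.1529, 23/85=0.2706, 16/85=0.1882, 2/85=0.0235, 1/85=0.0118, 18/85=0.2118, 6/85=0.0706, 6/85=0.0706
Proportions for population P3 (n=162): 8/162=0.0494, 27/162=0.1667, 26/162=0.1605, 28/162=0.1728, 14/162=0.0864, 24/162=0.1481, 19/162=0.1173, 16/162=0.0988
Σ|p₁ᵢ − p₂ᵢ| = 0.1035 + 0.1039 + 0.0277 + 0.1493 + 0.0746 + 0.0637 + 0.0467 + 0.0282 = 0.5976
D = 1 − ½ × 0.5976 = 1 − 0.29880 = 0.70120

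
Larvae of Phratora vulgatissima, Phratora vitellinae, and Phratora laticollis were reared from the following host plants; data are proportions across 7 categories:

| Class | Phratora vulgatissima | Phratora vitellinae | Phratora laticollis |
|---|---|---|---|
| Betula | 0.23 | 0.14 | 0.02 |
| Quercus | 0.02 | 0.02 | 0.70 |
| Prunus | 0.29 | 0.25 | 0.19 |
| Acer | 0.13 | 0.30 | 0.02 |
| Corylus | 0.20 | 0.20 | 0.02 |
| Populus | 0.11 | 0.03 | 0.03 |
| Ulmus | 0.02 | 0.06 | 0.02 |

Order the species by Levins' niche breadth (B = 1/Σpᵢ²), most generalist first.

Phratora vulgatissima > Phratora vitellinae > Phratora laticollis

Σp_vulgᵢ² = 0.23² + 0.02² + 0.29² + 0.13² + 0.20² + 0.11² + 0.02² = 0.0529 + 0.0004 + 0.0841 + 0.0169 + 0.0400 + 0.0121 + 0.0004 = 0.2068
B_vulg = 1 / 0.2068 = 4.8356
Σp_viteᵢ² = 0.14² + 0.02² + 0.25² + 0.30² + 0.20² + 0.03² + 0.06² = 0.0196 + 0.0004 + 0.0625 + 0.0900 + 0.0400 + 0.0009 + 0.0036 = 0.2170
B_vite = 1 / 0.2170 = 4.6083
Σp_latiᵢ² = 0.02² + 0.70² + 0.19² + 0.02² + 0.02² + 0.03² + 0.02² = 0.0004 + 0.4900 + 0.0361 + 0.0004 + 0.0004 + 0.0009 + 0.0004 = 0.5286
B_lati = 1 / 0.5286 = 1.8918
Ranking by B (broadest → narrowest): Phratora vulgatissima (4.84) > Phratora vitellinae (4.61) > Phratora laticollis (1.89)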